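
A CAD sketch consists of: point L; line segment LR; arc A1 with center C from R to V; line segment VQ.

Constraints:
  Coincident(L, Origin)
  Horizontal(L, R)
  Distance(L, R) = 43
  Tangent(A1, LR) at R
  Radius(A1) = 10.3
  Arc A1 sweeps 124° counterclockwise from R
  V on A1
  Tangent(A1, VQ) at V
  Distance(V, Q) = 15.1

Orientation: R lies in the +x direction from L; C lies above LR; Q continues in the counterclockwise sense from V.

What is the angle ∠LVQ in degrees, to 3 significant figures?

73.3°

On A1, R sits at bearing -90° from C; a 124° counterclockwise sweep puts V at bearing 34°, so V = C + 10.3·(cos 34°, sin 34°) = (51.5, 16.1). The tangent condition forces CV to be normal to VQ, so VQ runs along (−sin 34°, cos 34°); with |VQ| = 15.1, Q = (43.1, 28.6). Then cos ∠LVQ = VL·VQ / (|VL||VQ|), giving 73.3°.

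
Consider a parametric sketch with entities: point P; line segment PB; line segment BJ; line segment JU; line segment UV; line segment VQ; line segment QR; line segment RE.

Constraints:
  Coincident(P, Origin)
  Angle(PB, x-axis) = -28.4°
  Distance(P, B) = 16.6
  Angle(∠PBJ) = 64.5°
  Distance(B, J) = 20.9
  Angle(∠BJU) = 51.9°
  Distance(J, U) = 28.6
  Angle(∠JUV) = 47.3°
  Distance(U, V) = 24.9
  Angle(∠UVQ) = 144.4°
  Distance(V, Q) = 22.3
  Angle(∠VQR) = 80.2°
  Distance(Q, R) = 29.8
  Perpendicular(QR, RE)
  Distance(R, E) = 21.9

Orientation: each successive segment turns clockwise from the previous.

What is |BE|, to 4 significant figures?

24.23

∠VQR = 80.2° gives QR at 179.9° from the x-axis; with |QR| = 29.8, R = (-9.630, -31.07). QR ⟂ RE, so RE runs at 89.90°; with |RE| = 21.9, E = (-9.592, -9.171). Then |BE| = |E − B| = 24.23.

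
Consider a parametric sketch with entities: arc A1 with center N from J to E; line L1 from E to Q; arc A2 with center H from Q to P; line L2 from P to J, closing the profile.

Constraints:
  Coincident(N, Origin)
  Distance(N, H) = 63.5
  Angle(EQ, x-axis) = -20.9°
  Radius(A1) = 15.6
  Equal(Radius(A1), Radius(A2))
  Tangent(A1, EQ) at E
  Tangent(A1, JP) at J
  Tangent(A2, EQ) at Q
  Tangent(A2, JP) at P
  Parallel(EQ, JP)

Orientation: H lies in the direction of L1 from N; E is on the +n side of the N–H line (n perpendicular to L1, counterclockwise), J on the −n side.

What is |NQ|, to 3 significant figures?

65.4

The slot axis is L1's direction at -20.9°, so u = (cos -20.9°, sin -20.9°) = (0.934, -0.357) and n = (−sin -20.9°, cos -20.9°) = (0.357, 0.934). N is at the origin and H lies 63.5 along u from N, so H = 63.5·u = (59.3, -22.7). Tangency of A1 to both parallel lines with radius 15.6 puts E and J at N ± 15.6·n: E = (5.57, 14.6), J = (-5.57, -14.6). Equal radii place Q and P the same way about H: Q = H + 15.6·n = (64.9, -8.08), P = H − 15.6·n = (53.8, -37.2). Then |NQ| = |Q − N| = 65.4.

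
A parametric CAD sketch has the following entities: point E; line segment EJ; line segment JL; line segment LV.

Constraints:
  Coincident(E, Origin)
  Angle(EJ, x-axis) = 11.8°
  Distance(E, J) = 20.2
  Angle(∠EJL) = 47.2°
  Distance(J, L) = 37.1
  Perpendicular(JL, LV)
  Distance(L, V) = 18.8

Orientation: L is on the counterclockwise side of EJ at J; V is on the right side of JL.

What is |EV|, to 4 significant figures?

40.95

E is at the origin; EJ runs at 11.8° with length 20.2, so J = 20.2·(cos 11.8°, sin 11.8°) = (19.77, 4.131). ∠EJL = 47.2°, so JL runs at 11.8° + (180° − 47.2°) = 144.6° from the x-axis; with |JL| = 37.1, L = J + 37.1·(cos 144.6°, sin 144.6°) = (-10.47, 25.62). JL ⟂ LV; with |LV| = 18.8 on the right of JL, V = L + 18.8·(0.5793, 0.8151) = (0.4224, 40.95). Then |EV| = |V − E| = 40.95.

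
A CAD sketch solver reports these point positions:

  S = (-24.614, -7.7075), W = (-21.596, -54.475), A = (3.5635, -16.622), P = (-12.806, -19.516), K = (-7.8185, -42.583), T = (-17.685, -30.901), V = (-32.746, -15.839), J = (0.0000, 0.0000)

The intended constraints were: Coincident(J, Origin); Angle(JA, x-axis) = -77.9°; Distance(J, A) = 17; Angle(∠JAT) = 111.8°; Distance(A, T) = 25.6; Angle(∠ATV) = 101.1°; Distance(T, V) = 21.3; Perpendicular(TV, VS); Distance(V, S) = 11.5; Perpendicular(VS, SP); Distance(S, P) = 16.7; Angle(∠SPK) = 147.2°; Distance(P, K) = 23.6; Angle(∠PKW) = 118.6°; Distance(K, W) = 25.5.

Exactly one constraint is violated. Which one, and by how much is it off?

Distance(K, W) = 25.5 — off by 7.30.

J = (0.00, 0.00) ✓; JA at -77.90° ✓; |JA| = 17.00 ✓; ∠JAT = 111.8° ✓; |AT| = 25.60 ✓; ∠ATV = 101.1° ✓; |TV| = 21.30 ✓; ∠(TV, VS) = 90.00° ✓; |VS| = 11.50 ✓; ∠(VS, SP) = 90.00° ✓; |SP| = 16.70 ✓; ∠SPK = 147.2° ✓; |PK| = 23.60 ✓; ∠PKW = 118.6° ✓; |KW| = 18.20 ✗.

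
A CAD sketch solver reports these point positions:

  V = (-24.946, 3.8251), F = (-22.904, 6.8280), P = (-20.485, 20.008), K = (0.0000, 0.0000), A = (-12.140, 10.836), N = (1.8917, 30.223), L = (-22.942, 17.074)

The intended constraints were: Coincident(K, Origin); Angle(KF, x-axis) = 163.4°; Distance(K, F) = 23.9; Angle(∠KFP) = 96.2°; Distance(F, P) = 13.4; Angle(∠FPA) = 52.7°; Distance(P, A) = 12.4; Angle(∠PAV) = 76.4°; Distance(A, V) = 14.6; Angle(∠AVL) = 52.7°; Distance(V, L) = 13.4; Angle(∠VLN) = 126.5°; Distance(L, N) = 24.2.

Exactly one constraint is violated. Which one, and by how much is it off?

Distance(L, N) = 24.2 — off by 3.90.

K = (0.00, 0.00) ✓; KF at 163.4° ✓; |KF| = 23.90 ✓; ∠KFP = 96.20° ✓; |FP| = 13.40 ✓; ∠FPA = 52.70° ✓; |PA| = 12.40 ✓; ∠PAV = 76.40° ✓; |AV| = 14.60 ✓; ∠AVL = 52.70° ✓; |VL| = 13.40 ✓; ∠VLN = 126.5° ✓; |LN| = 28.10 ✗.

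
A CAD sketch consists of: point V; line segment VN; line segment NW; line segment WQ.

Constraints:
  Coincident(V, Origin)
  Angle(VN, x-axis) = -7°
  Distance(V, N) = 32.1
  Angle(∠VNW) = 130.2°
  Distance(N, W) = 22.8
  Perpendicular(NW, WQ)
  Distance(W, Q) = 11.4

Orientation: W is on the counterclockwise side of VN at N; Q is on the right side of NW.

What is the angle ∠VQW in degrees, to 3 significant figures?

50.5°

∠VNW = 130.2°, so NW runs at -7.0° + (180° − 130.2°) = 42.8° from the x-axis; with |NW| = 22.8, W = N + 22.8·(cos 42.8°, sin 42.8°) = (48.6, 11.6). NW is perpendicular to WQ; with |WQ| = 11.4 on the right of NW, Q = W + 11.4·(0.679, -0.734) = (56.3, 3.21). Then cos ∠VQW = QV·QW / (|QV||QW|), giving 50.5°.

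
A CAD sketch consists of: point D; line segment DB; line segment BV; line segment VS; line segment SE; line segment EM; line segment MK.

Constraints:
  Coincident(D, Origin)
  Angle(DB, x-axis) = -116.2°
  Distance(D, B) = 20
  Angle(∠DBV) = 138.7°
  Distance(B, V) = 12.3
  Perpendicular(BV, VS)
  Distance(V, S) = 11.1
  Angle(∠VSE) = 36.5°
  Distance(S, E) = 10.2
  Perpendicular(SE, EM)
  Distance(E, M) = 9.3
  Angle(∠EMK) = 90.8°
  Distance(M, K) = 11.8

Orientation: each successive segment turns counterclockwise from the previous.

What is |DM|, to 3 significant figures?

32.8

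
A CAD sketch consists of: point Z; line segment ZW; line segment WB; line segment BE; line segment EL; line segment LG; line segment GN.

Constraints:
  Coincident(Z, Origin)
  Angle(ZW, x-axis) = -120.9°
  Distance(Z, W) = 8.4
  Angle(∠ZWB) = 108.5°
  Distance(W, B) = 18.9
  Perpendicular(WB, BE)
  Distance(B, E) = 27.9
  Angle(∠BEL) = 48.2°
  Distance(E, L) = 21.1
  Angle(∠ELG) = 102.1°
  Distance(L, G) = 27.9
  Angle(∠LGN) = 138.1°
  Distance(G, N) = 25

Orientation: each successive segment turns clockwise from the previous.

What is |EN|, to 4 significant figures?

51.08

Z is at the origin; ZW runs at -120.9° with length 8.4, so W = (-4.314, -7.208). ∠ZWB = 108.5° gives WB at 167.6° from the x-axis; with |WB| = 18.9, B = (-22.77, -3.149). WB ⟂ BE, so BE runs at 77.60°; with |BE| = 27.9, E = (-16.78, 24.10). ∠BEL = 48.2° gives EL at -54.20° from the x-axis; with |EL| = 21.1, L = (-4.439, 6.986). ∠ELG = 102.1° gives LG at -132.1° from the x-axis; with |LG| = 27.9, G = (-23.14, -13.71). ∠LGN = 138.1° gives GN at -174.0° from the x-axis; with |GN| = 25.0, N = (-48.01, -16.33). Then |EN| = |N − E| = 51.08.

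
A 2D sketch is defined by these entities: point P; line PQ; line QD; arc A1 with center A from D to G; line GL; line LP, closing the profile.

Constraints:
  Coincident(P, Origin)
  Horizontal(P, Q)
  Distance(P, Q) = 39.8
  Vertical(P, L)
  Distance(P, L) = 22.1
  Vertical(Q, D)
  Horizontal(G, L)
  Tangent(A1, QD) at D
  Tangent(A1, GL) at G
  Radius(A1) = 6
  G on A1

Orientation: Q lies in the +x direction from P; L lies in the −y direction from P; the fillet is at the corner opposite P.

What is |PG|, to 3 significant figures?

40.4

P is at the origin; P and Q share the same y with |PQ| = 39.8 and Q on the +x side, so Q = (39.8, 0.00). P and L share the same x with |PL| = 22.1 and L on the −y side, so L = (0.00, -22.1). The virtual corner opposite P is at (39.8, -22.1). Tangency of A1 to QD means the radius AD is perpendicular to QD and since A1 is tangent to GL there, AG ⟂ GL, with radius 6.0, so the center A sits 6.0 in from both sides at A = (33.8, -16.1). That places the tangent points at D = (39.8, -16.1) on QD and G = (33.8, -22.1) on GL. Then |PG| = |G − P| = 40.4.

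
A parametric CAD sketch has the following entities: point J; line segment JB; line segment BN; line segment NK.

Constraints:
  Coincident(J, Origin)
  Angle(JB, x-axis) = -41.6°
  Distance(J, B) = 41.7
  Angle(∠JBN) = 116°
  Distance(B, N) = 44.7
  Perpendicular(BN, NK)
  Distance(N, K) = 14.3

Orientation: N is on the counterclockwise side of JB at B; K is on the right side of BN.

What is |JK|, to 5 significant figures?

81.533

∠JBN = 116.0°, so BN runs at -41.6° + (180° − 116.0°) = 22.400° from the x-axis; with |BN| = 44.7, N = B + 44.7·(cos 22.400°, sin 22.400°) = (72.510, -10.652). BN ⟂ NK; with |NK| = 14.3 on the right of BN, K = N + 14.3·(0.38107, -0.92455) = (77.960, -23.873). Then |JK| = |K − J| = 81.533.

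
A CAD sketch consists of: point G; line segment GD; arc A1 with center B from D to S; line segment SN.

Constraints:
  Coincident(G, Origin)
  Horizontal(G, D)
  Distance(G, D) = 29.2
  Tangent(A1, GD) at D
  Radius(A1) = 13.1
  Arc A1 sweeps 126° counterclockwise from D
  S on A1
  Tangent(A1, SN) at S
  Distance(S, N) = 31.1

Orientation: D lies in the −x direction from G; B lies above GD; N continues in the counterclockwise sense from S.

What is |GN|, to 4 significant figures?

58.93

G is at the origin; G and D share the same y with |GD| = 29.2 and D on the −x side, so D = (-29.20, 0.000). A1 meets GD tangentially, so BD is at right angles to GD, so B = D + (0, 13.1) = (-29.20, 13.10). On A1, D sits at bearing -90° from B; a 126° counterclockwise sweep puts S at bearing 36°, so S = B + 13.1·(cos 36°, sin 36°) = (-18.60, 20.80). A1 meets SN tangentially, so BS is at right angles to SN, so SN runs along (−sin 36°, cos 36°); with |SN| = 31.1, N = (-36.88, 45.96). Then |GN| = |N − G| = 58.93.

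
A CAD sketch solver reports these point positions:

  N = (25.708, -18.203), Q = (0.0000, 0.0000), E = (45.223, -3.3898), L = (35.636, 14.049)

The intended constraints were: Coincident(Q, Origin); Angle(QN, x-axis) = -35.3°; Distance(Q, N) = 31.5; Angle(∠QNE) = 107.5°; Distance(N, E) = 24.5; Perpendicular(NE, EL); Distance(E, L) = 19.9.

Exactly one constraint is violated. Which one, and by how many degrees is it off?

Perpendicular(NE, EL) — off by 8.40°.

Q = (0.00, 0.00) ✓; QN at -35.30° ✓; |QN| = 31.50 ✓; ∠QNE = 107.5° ✓; |NE| = 24.50 ✓; ∠(NE, EL) = 81.60° ✗; |EL| = 19.90 ✓.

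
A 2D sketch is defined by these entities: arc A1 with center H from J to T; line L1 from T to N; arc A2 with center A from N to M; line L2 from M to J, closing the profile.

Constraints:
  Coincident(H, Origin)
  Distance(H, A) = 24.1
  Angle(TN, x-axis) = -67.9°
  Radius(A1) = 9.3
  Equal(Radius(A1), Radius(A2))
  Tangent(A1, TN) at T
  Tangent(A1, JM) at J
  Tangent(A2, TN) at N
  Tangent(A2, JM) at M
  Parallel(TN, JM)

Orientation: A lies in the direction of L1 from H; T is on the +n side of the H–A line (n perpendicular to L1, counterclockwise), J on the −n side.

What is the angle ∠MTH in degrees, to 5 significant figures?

52.340°

The slot axis is L1's direction at -67.9°, so u = (cos -67.9°, sin -67.9°) = (0.37622, -0.92653) and n = (−sin -67.9°, cos -67.9°) = (0.92653, 0.37622). H is at the origin and A lies 24.1 along u from H, so A = 24.1·u = (9.0670, -22.329). Tangency of A1 to both parallel lines with radius 9.3 puts T and J at H ± 9.3·n: T = (8.6167, 3.4989), J = (-8.6167, -3.4989). Equal radii place N and M the same way about A: N = A + 9.3·n = (17.684, -18.830), M = A − 9.3·n = (0.45029, -25.828). Then cos ∠MTH = TM·TH / (|TM||TH|), giving 52.340°.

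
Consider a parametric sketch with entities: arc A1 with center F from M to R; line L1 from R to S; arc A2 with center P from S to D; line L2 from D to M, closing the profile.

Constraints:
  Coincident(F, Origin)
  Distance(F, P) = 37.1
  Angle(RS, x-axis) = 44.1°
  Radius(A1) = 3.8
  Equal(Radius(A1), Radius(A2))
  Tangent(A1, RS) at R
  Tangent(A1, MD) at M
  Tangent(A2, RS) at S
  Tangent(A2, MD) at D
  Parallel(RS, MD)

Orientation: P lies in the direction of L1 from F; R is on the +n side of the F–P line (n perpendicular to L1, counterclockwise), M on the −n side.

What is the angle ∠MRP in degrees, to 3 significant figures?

84.2°

F is at the origin and P lies 37.1 along u from F, so P = 37.1·u = (26.6, 25.8). Tangency of A1 to both parallel lines with radius 3.8 puts R and M at F ± 3.8·n: R = (-2.64, 2.73), M = (2.64, -2.73). Then cos ∠MRP = RM·RP / (|RM||RP|), giving 84.2°.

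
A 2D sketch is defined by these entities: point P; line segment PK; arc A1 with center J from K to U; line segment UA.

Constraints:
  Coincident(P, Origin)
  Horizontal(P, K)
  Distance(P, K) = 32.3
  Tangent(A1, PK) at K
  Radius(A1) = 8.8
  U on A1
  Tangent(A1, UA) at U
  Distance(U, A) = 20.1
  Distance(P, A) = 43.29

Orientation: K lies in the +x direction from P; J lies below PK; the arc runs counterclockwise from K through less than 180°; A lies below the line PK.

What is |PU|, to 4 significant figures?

26.67

P is at the origin; P and K share the same y with |PK| = 32.3 and K on the +x side, so K = (32.30, 0.000). Since A1 is tangent to PK there, JK ⟂ PK, so J = K + (0, -8.8) = (32.30, -8.800). Since JU ⟂ UA (tangency), |JA| = √(8.8² + 20.1²) = 21.94 regardless of where U sits on A1. So A lies on both circle(P, 43.29) and circle(J, 21.94); the below-PK intersection is A = (30.55, -30.67). U is the foot of the tangent from A: U = (23.98, -11.67).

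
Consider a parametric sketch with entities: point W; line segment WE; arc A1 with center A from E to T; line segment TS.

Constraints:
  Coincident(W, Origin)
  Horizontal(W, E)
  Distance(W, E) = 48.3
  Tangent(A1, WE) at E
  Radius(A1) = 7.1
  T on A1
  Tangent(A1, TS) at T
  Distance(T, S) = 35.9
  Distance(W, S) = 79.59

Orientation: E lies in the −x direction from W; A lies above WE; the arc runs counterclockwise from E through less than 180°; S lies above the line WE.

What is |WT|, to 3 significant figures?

45.5

Checks: ∠(AE, EW) = 90.00° ✓; |AT| = 7.100 ✓; ∠(AT, TS) = 90.00° ✓; |TS| = 35.90 ✓; |WS| = 79.59 ✓.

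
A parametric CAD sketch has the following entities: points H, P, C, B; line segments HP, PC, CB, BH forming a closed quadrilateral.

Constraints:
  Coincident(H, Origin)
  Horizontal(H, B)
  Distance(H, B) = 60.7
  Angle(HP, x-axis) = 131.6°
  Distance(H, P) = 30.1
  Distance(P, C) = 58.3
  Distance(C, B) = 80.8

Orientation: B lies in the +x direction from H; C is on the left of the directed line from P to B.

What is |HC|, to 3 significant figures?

69.8

Checks: H = (0.00, 0.00) ✓; |PC| = 58.30 ✓; |CB| = 80.80 ✓.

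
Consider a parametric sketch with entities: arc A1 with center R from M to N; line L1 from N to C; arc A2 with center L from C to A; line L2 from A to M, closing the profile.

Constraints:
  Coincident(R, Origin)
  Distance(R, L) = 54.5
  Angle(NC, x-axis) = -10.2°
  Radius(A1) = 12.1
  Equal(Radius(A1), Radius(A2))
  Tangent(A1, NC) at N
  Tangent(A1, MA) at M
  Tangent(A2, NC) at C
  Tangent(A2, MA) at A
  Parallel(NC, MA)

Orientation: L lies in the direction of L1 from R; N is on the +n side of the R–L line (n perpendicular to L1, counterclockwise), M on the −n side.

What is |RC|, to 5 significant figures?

55.827

The slot axis is L1's direction at -10.2°, so u = (cos -10.2°, sin -10.2°) = (0.98420, -0.17708) and n = (−sin -10.2°, cos -10.2°) = (0.17708, 0.98420). R is at the origin and L lies 54.5 along u from R, so L = 54.5·u = (53.639, -9.6511). Tangency of A1 to both parallel lines with radius 12.1 puts N and M at R ± 12.1·n: N = (2.1427, 11.909), M = (-2.1427, -11.909). Equal radii place C and A the same way about L: C = L + 12.1·n = (55.781, 2.2576), A = L − 12.1·n = (51.496, -21.560). Then |RC| = |C − R| = 55.827.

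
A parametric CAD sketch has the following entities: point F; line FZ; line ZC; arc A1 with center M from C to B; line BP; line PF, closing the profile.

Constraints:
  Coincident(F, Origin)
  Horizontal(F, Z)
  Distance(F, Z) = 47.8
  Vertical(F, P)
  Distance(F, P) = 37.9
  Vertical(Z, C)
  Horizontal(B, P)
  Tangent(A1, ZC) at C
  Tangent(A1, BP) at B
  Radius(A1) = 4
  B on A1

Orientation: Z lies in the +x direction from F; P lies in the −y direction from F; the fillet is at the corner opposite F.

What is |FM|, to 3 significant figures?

55.4

F is at the origin; F and Z share the same y with |FZ| = 47.8 and Z on the +x side, so Z = (47.8, 0.00). F and P share the same x with |FP| = 37.9 and P on the −y side, so P = (0.00, -37.9). The virtual corner opposite F is at (47.8, -37.9). Since A1 is tangent to ZC there, MC ⟂ ZC and the tangent condition forces MB to be normal to BP, with radius 4.0, so the center M sits 4.0 in from both sides at M = (43.8, -33.9). Then |FM| = |M − F| = 55.4.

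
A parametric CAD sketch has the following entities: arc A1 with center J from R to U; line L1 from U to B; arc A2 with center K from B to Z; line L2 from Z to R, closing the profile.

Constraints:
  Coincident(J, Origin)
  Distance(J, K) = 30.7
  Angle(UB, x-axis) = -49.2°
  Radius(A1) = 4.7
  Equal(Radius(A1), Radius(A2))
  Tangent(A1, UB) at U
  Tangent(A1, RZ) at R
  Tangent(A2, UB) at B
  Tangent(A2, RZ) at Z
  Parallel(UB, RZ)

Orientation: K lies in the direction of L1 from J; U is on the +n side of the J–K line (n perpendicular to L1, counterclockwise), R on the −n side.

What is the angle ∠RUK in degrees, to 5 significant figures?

81.296°

The slot axis is L1's direction at -49.2°, so u = (cos -49.2°, sin -49.2°) = (0.65342, -0.75700) and n = (−sin -49.2°, cos -49.2°) = (0.75700, 0.65342). J is at the origin and K lies 30.7 along u from J, so K = 30.7·u = (20.060, -23.240). Tangency of A1 to both parallel lines with radius 4.7 puts U and R at J ± 4.7·n: U = (3.5579, 3.0711), R = (-3.5579, -3.0711). Then cos ∠RUK = UR·UK / (|UR||UK|), giving 81.296°.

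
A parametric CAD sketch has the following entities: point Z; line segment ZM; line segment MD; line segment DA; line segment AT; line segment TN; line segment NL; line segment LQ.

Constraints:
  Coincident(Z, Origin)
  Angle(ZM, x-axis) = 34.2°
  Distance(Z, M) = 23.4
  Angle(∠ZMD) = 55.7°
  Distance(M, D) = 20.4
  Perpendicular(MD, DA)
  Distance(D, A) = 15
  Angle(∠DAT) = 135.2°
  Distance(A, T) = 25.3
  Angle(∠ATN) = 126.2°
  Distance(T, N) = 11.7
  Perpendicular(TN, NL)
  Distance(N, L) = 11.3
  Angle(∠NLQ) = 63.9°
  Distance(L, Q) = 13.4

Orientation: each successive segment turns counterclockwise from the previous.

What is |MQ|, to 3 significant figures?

27.9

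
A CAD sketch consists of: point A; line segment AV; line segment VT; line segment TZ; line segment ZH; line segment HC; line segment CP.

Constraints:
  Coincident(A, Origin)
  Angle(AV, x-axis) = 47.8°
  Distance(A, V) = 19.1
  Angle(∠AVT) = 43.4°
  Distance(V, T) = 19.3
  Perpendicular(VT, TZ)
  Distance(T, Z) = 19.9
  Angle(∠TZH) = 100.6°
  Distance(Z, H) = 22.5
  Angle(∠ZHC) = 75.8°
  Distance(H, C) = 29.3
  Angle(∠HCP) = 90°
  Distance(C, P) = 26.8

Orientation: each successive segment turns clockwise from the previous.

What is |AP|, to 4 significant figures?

20.46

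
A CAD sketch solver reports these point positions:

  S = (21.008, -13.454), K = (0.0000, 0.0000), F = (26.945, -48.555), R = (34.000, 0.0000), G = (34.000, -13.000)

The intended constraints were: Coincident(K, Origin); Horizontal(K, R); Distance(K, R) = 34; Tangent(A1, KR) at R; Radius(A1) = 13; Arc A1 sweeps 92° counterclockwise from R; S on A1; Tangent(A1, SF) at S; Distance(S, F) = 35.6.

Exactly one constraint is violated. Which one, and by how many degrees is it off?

Tangent(A1, SF) at S — off by 7.60°.

K = (0.00, 0.00) ✓; K.y = 0.00, R.y = 0.00 ✓; |KR| = 34.00 ✓; ∠(GR, RK) = 90.00° ✓; |GR| = 13.00 ✓; bearing(G→S) − bearing(G→R) = 92.00° ✓; |GS| = 13.00 ✓; ∠(GS, SF) = 82.40° ✗; |SF| = 35.60 ✓.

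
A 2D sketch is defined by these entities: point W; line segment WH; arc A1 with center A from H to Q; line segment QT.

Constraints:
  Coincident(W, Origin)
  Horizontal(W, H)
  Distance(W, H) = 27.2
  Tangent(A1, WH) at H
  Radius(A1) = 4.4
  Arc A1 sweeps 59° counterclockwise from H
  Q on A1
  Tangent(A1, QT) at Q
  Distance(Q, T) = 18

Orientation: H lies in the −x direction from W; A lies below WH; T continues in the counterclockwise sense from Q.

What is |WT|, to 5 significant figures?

43.908

W is at the origin; WH is horizontal with |WH| = 27.2 and H on the −x side, so H = (-27.200, 0.0000). A1 meets WH tangentially, so AH is at right angles to WH, so A = H + (0, -4.4) = (-27.200, -4.4000). On A1, H sits at bearing 90° from A; a 59° counterclockwise sweep puts Q at bearing 149°, so Q = A + 4.4·(cos 149°, sin 149°) = (-30.972, -2.1338). The tangent condition forces AQ to be normal to QT, so QT runs along (−sin 149°, cos 149°); with |QT| = 18.0, T = (-40.242, -17.563). Then |WT| = |T − W| = 43.908.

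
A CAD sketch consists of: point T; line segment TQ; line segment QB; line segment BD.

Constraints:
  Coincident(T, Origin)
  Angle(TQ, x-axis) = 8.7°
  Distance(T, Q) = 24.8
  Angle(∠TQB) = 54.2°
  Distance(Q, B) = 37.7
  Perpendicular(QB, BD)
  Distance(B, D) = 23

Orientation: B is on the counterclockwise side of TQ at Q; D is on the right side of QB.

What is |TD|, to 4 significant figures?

48.96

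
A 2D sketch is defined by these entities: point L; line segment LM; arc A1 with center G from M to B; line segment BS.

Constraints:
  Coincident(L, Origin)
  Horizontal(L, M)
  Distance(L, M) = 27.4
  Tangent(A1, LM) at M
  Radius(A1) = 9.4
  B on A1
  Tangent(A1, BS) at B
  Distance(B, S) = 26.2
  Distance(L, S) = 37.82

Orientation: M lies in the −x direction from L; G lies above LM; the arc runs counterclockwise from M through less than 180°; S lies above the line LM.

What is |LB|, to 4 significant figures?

19.93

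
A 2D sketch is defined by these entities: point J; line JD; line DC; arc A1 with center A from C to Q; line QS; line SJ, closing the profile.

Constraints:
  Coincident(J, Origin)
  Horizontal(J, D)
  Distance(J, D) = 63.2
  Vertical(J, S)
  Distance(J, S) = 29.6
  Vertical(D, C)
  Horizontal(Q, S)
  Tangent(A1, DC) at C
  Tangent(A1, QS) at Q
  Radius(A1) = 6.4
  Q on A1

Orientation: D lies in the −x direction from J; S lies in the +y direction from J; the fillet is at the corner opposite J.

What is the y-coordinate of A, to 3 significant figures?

23.2

J is at the origin; J and D share the same y with |JD| = 63.2 and D on the −x side, so D = (-63.2, 0.00). J and S share the same x with |JS| = 29.6 and S on the +y side, so S = (0.00, 29.6). The virtual corner opposite J is at (-63.2, 29.6). Tangency of A1 to DC means the radius AC is perpendicular to DC and since A1 is tangent to QS there, AQ ⟂ QS, with radius 6.4, so the center A sits 6.4 in from both sides at A = (-56.8, 23.2). So A.y = 23.2.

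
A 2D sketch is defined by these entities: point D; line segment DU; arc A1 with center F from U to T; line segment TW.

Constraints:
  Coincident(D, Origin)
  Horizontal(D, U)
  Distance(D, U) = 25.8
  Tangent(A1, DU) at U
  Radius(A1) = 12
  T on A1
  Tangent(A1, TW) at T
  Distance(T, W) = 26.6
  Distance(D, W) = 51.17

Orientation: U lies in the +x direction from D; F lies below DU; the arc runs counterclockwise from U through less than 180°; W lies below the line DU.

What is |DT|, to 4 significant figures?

24.63

Checks: ∠(FU, UD) = 90.00° ✓; |FT| = 12.00 ✓; ∠(FT, TW) = 90.00° ✓; |TW| = 26.60 ✓; |DW| = 51.17 ✓.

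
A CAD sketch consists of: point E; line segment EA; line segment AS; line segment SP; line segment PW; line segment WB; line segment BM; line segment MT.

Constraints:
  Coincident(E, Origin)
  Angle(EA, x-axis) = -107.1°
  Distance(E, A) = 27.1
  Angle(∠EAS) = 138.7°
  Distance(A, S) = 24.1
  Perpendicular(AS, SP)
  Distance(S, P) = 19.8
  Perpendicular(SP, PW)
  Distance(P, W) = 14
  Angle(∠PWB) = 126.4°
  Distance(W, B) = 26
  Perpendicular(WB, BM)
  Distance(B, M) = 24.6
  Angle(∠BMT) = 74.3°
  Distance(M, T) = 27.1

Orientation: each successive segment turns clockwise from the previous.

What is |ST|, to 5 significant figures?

9.6253

E is at the origin; EA runs at -107.1° with length 27.1, so A = (-7.9685, -25.902). ∠EAS = 138.7° gives AS at -148.40° from the x-axis; with |AS| = 24.1, S = (-28.495, -38.530). AS is perpendicular to SP, so SP runs at 121.60°; with |SP| = 19.8, P = (-38.870, -21.666). The perpendicularity gives PW at right angles to SP, so PW runs at 31.600°; with |PW| = 14.0, W = (-26.946, -14.330). ∠PWB = 126.4° gives WB at -22.000° from the x-axis; with |WB| = 26.0, B = (-2.8391, -24.070). WB is perpendicular to BM, so BM runs at -112.00°; with |BM| = 24.6, M = (-12.054, -46.879). ∠BMT = 74.3° gives MT at 142.30° from the x-axis; with |MT| = 27.1, T = (-33.497, -30.306). Then |ST| = |T − S| = 9.6253.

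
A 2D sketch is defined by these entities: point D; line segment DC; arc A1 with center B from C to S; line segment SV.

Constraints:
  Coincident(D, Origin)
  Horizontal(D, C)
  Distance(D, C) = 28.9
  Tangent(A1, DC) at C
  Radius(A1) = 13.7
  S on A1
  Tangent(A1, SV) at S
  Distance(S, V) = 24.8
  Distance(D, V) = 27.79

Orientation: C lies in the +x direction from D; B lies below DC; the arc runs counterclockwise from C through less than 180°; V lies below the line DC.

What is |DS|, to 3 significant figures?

18.4

D is at the origin; DC is horizontal with |DC| = 28.9 and C on the +x side, so C = (28.9, 0.00). Since A1 is tangent to DC there, BC ⟂ DC, so B = C + (0, -13.7) = (28.9, -13.7). Since BS ⟂ SV (tangency), |BV| = √(13.7² + 24.8²) = 28.3 regardless of where S sits on A1. So V lies on both circle(D, 27.79) and circle(B, 28.3); the below-DC intersection is V = (4.14, -27.5). S is the foot of the tangent from V: S = (17.3, -6.44).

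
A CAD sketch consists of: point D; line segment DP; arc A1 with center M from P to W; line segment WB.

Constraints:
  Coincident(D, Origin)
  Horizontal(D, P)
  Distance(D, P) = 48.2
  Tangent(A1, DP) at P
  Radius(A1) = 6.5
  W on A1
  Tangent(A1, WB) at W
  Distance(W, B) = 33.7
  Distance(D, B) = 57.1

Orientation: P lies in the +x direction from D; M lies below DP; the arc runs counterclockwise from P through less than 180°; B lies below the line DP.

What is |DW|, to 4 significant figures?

42.18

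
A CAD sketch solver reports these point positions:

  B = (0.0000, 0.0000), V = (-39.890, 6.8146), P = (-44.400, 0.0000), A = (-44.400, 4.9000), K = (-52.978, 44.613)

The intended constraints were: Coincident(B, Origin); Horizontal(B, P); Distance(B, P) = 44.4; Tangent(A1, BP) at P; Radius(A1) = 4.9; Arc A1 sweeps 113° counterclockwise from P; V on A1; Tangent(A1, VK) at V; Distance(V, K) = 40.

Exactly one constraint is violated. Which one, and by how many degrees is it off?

Tangent(A1, VK) at V — off by 3.90°.

B = (0.00, 0.00) ✓; B.y = 0.00, P.y = 0.00 ✓; |BP| = 44.40 ✓; ∠(AP, PB) = 90.00° ✓; |AP| = 4.900 ✓; bearing(A→V) − bearing(A→P) = 113.0° ✓; |AV| = 4.900 ✓; ∠(AV, VK) = 93.90° ✗; |VK| = 40.00 ✓.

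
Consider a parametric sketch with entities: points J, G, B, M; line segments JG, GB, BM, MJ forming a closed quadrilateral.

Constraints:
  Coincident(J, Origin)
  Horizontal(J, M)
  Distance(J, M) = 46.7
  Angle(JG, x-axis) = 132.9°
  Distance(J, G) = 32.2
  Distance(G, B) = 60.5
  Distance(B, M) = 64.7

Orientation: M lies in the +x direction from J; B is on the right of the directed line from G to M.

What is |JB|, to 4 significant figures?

36.00

J is at the origin; JM is horizontal with |JM| = 46.7 and M in +x, so M = (46.7, 0). JG runs at 132.9° with |JG| = 32.2, so G = (-21.92, 23.59). B is determined by |GB| = 60.5 and |BM| = 64.7 together: it lies at the intersection of circle(G, 60.5) and circle(M, 64.7). With |GM| = 72.56, the foot of the radical line on GM is 32.66 from G and the perpendicular offset is √(60.5² − 32.66²) = 50.93. Taking the right-of-GM solution: B = (-7.592, -35.19).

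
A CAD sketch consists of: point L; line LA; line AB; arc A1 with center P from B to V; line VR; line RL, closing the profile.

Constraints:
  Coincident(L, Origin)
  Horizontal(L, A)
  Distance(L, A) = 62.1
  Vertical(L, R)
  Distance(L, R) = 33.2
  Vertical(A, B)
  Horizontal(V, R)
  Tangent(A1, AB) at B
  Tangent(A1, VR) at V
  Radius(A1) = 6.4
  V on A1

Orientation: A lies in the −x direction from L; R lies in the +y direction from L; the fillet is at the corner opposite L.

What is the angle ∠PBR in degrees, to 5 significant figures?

5.8841°

L is at the origin; L and A share the same y with |LA| = 62.1 and A on the −x side, so A = (-62.100, 0.0000). L and R share the same x with |LR| = 33.2 and R on the +y side, so R = (0.0000, 33.200). The virtual corner opposite L is at (-62.100, 33.200). A1 meets AB tangentially, so PB is at right angles to AB and A1 meets VR tangentially, so PV is at right angles to VR, with radius 6.4, so the center P sits 6.4 in from both sides at P = (-55.700, 26.800). That places the tangent points at B = (-62.100, 26.800) on AB and V = (-55.700, 33.200) on VR. Then cos ∠PBR = BP·BR / (|BP||BR|), giving 5.8841°.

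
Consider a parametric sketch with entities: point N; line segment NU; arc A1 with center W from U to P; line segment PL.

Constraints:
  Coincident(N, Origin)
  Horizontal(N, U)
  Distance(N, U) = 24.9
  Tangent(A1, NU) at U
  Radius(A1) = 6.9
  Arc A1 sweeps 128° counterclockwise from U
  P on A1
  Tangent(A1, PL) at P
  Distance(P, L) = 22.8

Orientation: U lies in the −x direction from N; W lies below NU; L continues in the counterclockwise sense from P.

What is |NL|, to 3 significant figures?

33.4

N is at the origin; NU is horizontal with |NU| = 24.9 and U on the −x side, so U = (-24.9, 0.00). A1 meets NU tangentially, so WU is at right angles to NU, so W = U + (0, -6.9) = (-24.9, -6.90). On A1, U sits at bearing 90° from W; a 128° counterclockwise sweep puts P at bearing 218°, so P = W + 6.9·(cos 218°, sin 218°) = (-30.3, -11.1). Since A1 is tangent to PL there, WP ⟂ PL, so PL runs along (−sin 218°, cos 218°); with |PL| = 22.8, L = (-16.3, -29.1). Then |NL| = |L − N| = 33.4.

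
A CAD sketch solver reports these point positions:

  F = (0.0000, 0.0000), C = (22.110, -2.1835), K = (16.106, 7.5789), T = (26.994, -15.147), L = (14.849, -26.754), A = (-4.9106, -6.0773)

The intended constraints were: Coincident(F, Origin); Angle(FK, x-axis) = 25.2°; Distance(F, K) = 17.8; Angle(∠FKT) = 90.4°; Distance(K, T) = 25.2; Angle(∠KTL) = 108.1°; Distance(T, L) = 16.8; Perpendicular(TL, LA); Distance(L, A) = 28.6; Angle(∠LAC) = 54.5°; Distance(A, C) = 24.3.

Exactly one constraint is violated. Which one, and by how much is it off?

Distance(A, C) = 24.3 — off by 3.00.

F = (0.00, 0.00) ✓; FK at 25.20° ✓; |FK| = 17.80 ✓; ∠FKT = 90.40° ✓; |KT| = 25.20 ✓; ∠KTL = 108.1° ✓; |TL| = 16.80 ✓; ∠(TL, LA) = 90.00° ✓; |LA| = 28.60 ✓; ∠LAC = 54.50° ✓; |AC| = 27.30 ✗.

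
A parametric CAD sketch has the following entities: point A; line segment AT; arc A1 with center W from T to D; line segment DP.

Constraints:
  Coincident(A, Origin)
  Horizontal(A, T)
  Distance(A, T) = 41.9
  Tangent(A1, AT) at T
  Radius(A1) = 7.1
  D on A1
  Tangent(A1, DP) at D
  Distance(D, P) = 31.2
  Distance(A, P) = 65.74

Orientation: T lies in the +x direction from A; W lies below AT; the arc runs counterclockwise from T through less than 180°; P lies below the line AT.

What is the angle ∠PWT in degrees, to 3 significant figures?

156°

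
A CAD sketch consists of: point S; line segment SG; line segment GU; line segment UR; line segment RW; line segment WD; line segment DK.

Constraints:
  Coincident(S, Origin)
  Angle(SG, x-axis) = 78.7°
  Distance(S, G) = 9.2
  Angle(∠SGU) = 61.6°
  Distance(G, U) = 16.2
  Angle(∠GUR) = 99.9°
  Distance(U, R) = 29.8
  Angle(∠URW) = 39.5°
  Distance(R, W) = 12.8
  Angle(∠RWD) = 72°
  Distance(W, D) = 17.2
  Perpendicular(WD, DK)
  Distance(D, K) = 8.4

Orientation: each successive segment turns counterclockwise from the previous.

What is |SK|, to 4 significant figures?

28.55

S is at the origin; SG runs at 78.7° with length 9.2, so G = (1.803, 9.022). ∠SGU = 61.6° gives GU at -162.9° from the x-axis; with |GU| = 16.2, U = (-13.68, 4.258). ∠GUR = 99.9° gives UR at -82.80° from the x-axis; with |UR| = 29.8, R = (-9.946, -25.31). ∠URW = 39.5° gives RW at 57.70° from the x-axis; with |RW| = 12.8, W = (-3.107, -14.49). ∠RWD = 72.0° gives WD at 165.7° from the x-axis; with |WD| = 17.2, D = (-19.77, -10.24). WD ⟂ DK, so DK runs at -104.3°; with |DK| = 8.4, K = (-21.85, -18.38). Then |SK| = |K − S| = 28.55.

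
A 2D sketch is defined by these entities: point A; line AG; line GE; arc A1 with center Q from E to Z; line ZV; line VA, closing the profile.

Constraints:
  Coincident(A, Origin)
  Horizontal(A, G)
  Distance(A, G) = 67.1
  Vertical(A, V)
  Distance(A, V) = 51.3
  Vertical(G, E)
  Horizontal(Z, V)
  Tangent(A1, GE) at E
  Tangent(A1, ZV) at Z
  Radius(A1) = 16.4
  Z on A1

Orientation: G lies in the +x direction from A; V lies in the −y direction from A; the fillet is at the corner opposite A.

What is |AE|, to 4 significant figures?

75.63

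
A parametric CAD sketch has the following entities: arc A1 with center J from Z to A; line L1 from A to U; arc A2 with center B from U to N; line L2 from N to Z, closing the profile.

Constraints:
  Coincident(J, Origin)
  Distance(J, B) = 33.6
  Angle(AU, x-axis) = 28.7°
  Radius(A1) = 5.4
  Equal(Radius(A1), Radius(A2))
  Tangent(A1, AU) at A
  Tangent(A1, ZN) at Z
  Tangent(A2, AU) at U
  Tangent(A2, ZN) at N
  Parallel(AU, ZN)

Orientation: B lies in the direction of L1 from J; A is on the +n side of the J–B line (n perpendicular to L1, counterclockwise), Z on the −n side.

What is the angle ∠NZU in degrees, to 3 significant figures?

17.8°

Tangency of A1 to both parallel lines with radius 5.4 puts A and Z at J ± 5.4·n: A = (-2.59, 4.74), Z = (2.59, -4.74). Equal radii place U and N the same way about B: U = B + 5.4·n = (26.9, 20.9), N = B − 5.4·n = (32.1, 11.4). Then cos ∠NZU = ZN·ZU / (|ZN||ZU|), giving 17.8°.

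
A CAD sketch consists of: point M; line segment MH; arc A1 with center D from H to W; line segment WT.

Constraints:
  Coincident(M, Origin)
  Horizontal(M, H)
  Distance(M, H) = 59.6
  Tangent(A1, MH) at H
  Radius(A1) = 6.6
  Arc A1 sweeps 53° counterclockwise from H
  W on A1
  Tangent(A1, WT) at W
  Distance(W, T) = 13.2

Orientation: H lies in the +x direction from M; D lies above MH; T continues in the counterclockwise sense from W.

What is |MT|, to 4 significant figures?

74.00

On A1, H sits at bearing -90° from D; a 53° counterclockwise sweep puts W at bearing -37°, so W = D + 6.6·(cos -37°, sin -37°) = (64.87, 2.628). Tangency of A1 to WT means the radius DW is perpendicular to WT, so WT runs along (−sin -37°, cos -37°); with |WT| = 13.2, T = (72.81, 13.17). Then |MT| = |T − M| = 74.00.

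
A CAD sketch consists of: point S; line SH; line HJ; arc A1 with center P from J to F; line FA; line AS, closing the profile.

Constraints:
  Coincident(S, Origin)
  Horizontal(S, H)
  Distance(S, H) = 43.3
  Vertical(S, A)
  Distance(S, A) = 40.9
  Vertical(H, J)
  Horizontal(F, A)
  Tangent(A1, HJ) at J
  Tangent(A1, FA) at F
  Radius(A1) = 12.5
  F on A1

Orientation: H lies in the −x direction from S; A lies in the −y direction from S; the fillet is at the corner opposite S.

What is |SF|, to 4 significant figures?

51.20

S is at the origin; S and H share the same y with |SH| = 43.3 and H on the −x side, so H = (-43.30, 0.000). SA is vertical with |SA| = 40.9 and A on the −y side, so A = (0.000, -40.90). The virtual corner opposite S is at (-43.30, -40.90). A1 meets HJ tangentially, so PJ is at right angles to HJ and tangency of A1 to FA means the radius PF is perpendicular to FA, with radius 12.5, so the center P sits 12.5 in from both sides at P = (-30.80, -28.40). That places the tangent points at J = (-43.30, -28.40) on HJ and F = (-30.80, -40.90) on FA. Then |SF| = |F − S| = 51.20.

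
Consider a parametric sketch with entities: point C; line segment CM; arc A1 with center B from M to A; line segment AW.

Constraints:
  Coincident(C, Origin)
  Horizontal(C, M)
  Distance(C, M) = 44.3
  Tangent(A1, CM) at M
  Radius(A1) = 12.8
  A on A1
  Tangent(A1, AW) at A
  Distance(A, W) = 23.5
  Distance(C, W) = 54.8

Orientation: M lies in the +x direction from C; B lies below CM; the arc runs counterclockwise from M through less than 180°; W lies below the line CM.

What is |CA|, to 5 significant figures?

35.951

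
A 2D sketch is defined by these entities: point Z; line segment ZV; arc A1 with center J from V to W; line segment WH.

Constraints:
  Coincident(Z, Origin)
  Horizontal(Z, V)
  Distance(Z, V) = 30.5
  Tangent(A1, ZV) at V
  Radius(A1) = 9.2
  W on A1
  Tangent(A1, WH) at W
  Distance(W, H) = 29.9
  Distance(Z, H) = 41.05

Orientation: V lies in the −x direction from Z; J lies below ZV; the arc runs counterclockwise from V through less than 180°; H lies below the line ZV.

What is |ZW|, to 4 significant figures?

40.33

Checks: Z.y = 0.00, V.y = 0.00 ✓; |JW| = 9.200 ✓; ∠(JW, WH) = 90.00° ✓; |WH| = 29.90 ✓; |ZH| = 41.05 ✓.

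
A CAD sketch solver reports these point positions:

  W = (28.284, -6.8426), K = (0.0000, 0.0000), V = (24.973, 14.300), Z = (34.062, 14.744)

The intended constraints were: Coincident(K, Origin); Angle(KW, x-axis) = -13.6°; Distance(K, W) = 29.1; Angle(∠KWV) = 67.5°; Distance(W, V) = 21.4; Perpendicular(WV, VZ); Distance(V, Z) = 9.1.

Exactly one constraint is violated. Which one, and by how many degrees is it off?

Perpendicular(WV, VZ) — off by 6.10°.

K = (0.00, 0.00) ✓; KW at -13.60° ✓; |KW| = 29.10 ✓; ∠KWV = 67.50° ✓; |WV| = 21.40 ✓; ∠(WV, VZ) = 96.10° ✗; |VZ| = 9.100 ✓.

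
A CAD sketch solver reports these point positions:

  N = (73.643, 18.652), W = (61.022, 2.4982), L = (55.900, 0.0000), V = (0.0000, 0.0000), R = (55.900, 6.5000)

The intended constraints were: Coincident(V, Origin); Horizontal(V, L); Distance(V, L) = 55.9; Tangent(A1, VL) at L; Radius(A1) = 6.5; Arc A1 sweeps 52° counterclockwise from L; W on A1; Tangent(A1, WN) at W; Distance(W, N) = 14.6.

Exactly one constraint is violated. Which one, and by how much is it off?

Distance(W, N) = 14.6 — off by 5.90.

V = (0.00, 0.00) ✓; V.y = 0.00, L.y = 0.00 ✓; |VL| = 55.90 ✓; ∠(RL, LV) = 90.00° ✓; |RL| = 6.500 ✓; bearing(R→W) − bearing(R→L) = 52.00° ✓; |RW| = 6.500 ✓; ∠(RW, WN) = 90.00° ✓; |WN| = 20.50 ✗.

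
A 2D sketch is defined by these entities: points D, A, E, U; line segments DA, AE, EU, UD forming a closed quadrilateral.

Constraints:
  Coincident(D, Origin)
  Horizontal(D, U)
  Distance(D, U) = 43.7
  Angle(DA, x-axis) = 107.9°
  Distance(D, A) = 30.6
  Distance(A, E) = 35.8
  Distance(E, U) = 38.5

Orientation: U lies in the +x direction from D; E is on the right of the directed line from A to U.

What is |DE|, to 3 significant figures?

6.40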